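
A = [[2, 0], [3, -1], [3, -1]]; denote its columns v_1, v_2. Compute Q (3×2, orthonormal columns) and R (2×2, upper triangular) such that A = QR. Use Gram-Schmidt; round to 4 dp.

Q = [[0.4264, 0.9045], [0.6396, -0.3015], [0.6396, -0.3015]], R = [[4.6904, -1.2792], [0.0000, 0.6030]]

v_1 = (2, 3, 3); ‖v_1‖ = 4.6904, so e_1 = (0.4264, 0.6396, 0.6396).
e_1·v_2 = 0.4264·0 + 0.6396·(-1) + 0.6396·(-1) = -1.2792.
u_2 = v_2 + 1.2792·e_1 = (0.5455, -0.1818, -0.1818).
‖u_2‖ = 0.6030, so e_2 = (0.9045, -0.3015, -0.3015).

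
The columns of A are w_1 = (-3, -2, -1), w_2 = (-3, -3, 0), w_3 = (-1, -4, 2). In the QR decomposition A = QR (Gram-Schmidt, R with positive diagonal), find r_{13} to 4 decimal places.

r_{13} = 2.4054

w_1 = (-3, -2, -1); ‖w_1‖ = 3.7417, so q_1 = (-0.8018, -0.5345, -0.2673).
r_{13} = q_1·w_3 = 2.4054.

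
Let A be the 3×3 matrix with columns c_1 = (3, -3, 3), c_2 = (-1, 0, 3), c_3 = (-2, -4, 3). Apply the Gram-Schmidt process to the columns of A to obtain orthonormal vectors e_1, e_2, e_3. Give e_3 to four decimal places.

e_1 = c_1/‖c_1‖ = (3, -3, 3)/5.1962 = (0.5774, -0.5774, 0.5774).
r_{12} = e_1·c_2 = 1.1547.
u_2 = c_2 − 1.1547·e_1 = (-1.6667, 0.6667, 2.3333).
‖u_2‖ = 2.9439, so e_2 = (-0.5661, 0.2265, 0.7926).
r_{13} = e_1·c_3 = 2.8868; r_{23} = e_2·c_3 = 2.6042.
u_3 = c_3 − 2.8868·e_1 − 2.6042·e_2 = (-2.1923, -2.9231, -0.7308).
‖u_3‖ = 3.7262, so e_3 = (-0.5883, -0.7845, -0.1961).

e_3 = (-0.5883, -0.7845, -0.1961)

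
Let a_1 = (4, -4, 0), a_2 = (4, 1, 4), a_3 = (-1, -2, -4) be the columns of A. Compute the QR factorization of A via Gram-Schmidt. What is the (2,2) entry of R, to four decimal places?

a_1 = (4, -4, 0); ‖a_1‖ = 5.6569, so e_1 = (0.7071, -0.7071, 0.0000).
e_1·a_2 = 0.7071·4 + (-0.7071)·1 + 0.0000·4 = 2.1213.
u_2 = a_2 − 2.1213·e_1 = (2.5000, 2.5000, 4.0000).
r_{22} = ‖u_2‖ = 5.3385.

r_{22} = 5.3385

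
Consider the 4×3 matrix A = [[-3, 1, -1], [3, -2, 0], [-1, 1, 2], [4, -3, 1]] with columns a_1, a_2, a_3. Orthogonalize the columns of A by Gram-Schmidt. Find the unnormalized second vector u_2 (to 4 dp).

u_2 = (-0.8857, -0.1143, 0.3714, -0.4857)

a_1 = (-3, 3, -1, 4); ‖a_1‖ = 5.9161, so e_1 = (-0.5071, 0.5071, -0.1690, 0.6761).
e_1·a_2 = (-0.5071)·1 + 0.5071·(-2) + (-0.1690)·1 + 0.6761·(-3) = -3.7187.
u_2 = a_2 + 3.7187·e_1 = (-0.8857, -0.1143, 0.3714, -0.4857).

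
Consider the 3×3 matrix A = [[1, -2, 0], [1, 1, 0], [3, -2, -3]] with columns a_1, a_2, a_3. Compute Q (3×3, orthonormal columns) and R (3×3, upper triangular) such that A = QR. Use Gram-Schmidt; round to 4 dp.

a_1 = (1, 1, 3); ‖a_1‖ = 3.3166, so e_1 = (0.3015, 0.3015, 0.9045).
e_1·a_2 = 0.3015·(-2) + 0.3015·1 + 0.9045·(-2) = -2.1106.
u_2 = a_2 + 2.1106·e_1 = (-1.3636, 1.6364, -0.0909).
‖u_2‖ = 2.1320, so e_2 = (-0.6396, 0.7675, -0.0426).
e_1·a_3 = 0.3015·0 + 0.3015·0 + 0.9045·(-3) = -2.7136; e_2·a_3 = (-0.6396)·0 + 0.7675·0 + (-0.0426)·(-3) = 0.1279.
u_3 = a_3 + 2.7136·e_1 − 0.1279·e_2 = (0.9000, 0.7200, -0.5400).
‖u_3‖ = 1.2728, so e_3 = (0.7071, 0.5657, -0.4243).

Q = [[0.3015, -0.6396, 0.7071], [0.3015, 0.7675, 0.5657], [0.9045, -0.0426, -0.4243]], R = [[3.3166, -2.1106, -2.7136], [0.0000, 2.1320, 0.1279], [0.0000, 0.0000, 1.2728]]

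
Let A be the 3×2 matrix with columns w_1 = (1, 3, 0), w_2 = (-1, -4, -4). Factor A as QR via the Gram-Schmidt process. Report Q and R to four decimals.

Q = [[0.3162, 0.0748], [0.9487, -0.0249], [0.0000, -0.9969]], R = [[3.1623, -4.1110], [0.0000, 4.0125]]

q_1 = w_1/‖w_1‖ = (1, 3, 0)/3.1623 = (0.3162, 0.9487, 0.0000).
r_{12} = q_1·w_2 = -4.1110.
u_2 = w_2 + 4.1110·q_1 = (0.3000, -0.1000, -4.0000).
‖u_2‖ = 4.0125, so q_2 = (0.0748, -0.0249, -0.9969).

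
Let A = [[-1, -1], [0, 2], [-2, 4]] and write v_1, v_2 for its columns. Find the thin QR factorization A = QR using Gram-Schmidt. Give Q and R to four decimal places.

q_1 = v_1/‖v_1‖ = (-1, 0, -2)/2.2361 = (-0.4472, 0.0000, -0.8944).
r_{12} = q_1·v_2 = -3.1305.
u_2 = v_2 + 3.1305·q_1 = (-2.4000, 2.0000, 1.2000).
‖u_2‖ = 3.3466, so q_2 = (-0.7171, 0.5976, 0.3586).

Q = [[-0.4472, -0.7171], [0.0000, 0.5976], [-0.8944, 0.3586]], R = [[2.2361, -3.1305], [0.0000, 3.3466]]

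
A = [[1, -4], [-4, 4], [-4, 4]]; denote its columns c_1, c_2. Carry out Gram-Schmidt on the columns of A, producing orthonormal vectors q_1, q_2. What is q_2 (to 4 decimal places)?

c_1 = (1, -4, -4); ‖c_1‖ = 5.7446, so q_1 = (0.1741, -0.6963, -0.6963).
q_1·c_2 = 0.1741·(-4) + (-0.6963)·4 + (-0.6963)·4 = -6.2668.
u_2 = c_2 + 6.2668·q_1 = (-2.9091, -0.3636, -0.3636).
‖u_2‖ = 2.9542, so q_2 = (-0.9847, -0.1231, -0.1231).

q_2 = (-0.9847, -0.1231, -0.1231)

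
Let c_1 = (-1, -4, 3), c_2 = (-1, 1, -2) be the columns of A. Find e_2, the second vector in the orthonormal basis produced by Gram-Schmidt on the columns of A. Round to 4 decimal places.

c_1 = (-1, -4, 3); ‖c_1‖ = 5.0990, so e_1 = (-0.1961, -0.7845, 0.5883).
e_1·c_2 = (-0.1961)·(-1) + (-0.7845)·1 + 0.5883·(-2) = -1.7650.
u_2 = c_2 + 1.7650·e_1 = (-1.3462, -0.3846, -0.9615).
‖u_2‖ = 1.6984, so e_2 = (-0.7926, -0.2265, -0.5661).

e_2 = (-0.7926, -0.2265, -0.5661)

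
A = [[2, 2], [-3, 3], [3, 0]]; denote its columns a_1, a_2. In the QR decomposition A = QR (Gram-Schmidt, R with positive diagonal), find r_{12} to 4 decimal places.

r_{12} = -1.0660

a_1 = (2, -3, 3); ‖a_1‖ = 4.6904, so e_1 = (0.4264, -0.6396, 0.6396).
r_{12} = e_1·a_2 = -1.0660.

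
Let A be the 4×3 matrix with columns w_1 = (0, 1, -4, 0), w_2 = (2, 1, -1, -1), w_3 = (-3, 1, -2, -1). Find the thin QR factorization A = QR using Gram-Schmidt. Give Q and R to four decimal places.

q_1 = w_1/‖w_1‖ = (0, 1, -4, 0)/4.1231 = (0.0000, 0.2425, -0.9701, 0.0000).
r_{12} = q_1·w_2 = 1.2127.
u_2 = w_2 − 1.2127·q_1 = (2.0000, 0.7059, 0.1765, -1.0000).
‖u_2‖ = 2.3515, so q_2 = (0.8505, 0.3002, 0.0750, -0.4253).
r_{13} = q_1·w_3 = 2.1828; r_{23} = q_2·w_3 = -1.9762.
u_3 = w_3 − 2.1828·q_1 + 1.9762·q_2 = (-1.3191, 1.0638, 0.2660, -1.8404).
‖u_3‖ = 2.5159, so q_3 = (-0.5243, 0.4228, 0.1057, -0.7315).

Q = [[0.0000, 0.8505, -0.5243], [0.2425, 0.3002, 0.4228], [-0.9701, 0.0750, 0.1057], [0.0000, -0.4253, -0.7315]], R = [[4.1231, 1.2127, 2.1828], [0.0000, 2.3515, -1.9762], [0.0000, 0.0000, 2.5159]]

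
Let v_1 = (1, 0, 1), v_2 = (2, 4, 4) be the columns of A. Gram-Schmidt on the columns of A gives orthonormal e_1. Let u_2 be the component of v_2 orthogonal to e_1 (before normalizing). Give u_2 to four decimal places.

v_1 = (1, 0, 1); ‖v_1‖ = 1.4142, so e_1 = (0.7071, 0.0000, 0.7071).
e_1·v_2 = 0.7071·2 + 0.0000·4 + 0.7071·4 = 4.2426.
u_2 = v_2 − 4.2426·e_1 = (-1.0000, 4.0000, 1.0000).

u_2 = (-1.0000, 4.0000, 1.0000)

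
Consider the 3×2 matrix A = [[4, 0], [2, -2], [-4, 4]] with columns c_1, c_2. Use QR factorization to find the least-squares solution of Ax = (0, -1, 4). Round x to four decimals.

c_1 = (4, 2, -4); ‖c_1‖ = 6.0000, so e_1 = (0.6667, 0.3333, -0.6667).
e_1·c_2 = 0.6667·0 + 0.3333·(-2) + (-0.6667)·4 = -3.3333.
u_2 = c_2 + 3.3333·e_1 = (2.2222, -0.8889, 1.7778).
‖u_2‖ = 2.9814, so e_2 = (0.7454, -0.2981, 0.5963).
Qᵀb = (-3.0000, 2.6833).
Back-substitute: x_2 = 2.6833/2.9814 = 0.9000.
x_1 = (-3.0000 + 3.3333·0.9000)/6.0000 = 0.0000.

x = (0.0000, 0.9000)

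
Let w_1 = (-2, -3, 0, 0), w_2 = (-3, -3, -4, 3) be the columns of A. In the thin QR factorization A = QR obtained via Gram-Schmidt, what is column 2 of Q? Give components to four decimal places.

w_1 = (-2, -3, 0, 0); ‖w_1‖ = 3.6056, so e_1 = (-0.5547, -0.8321, 0.0000, 0.0000).
e_1·w_2 = (-0.5547)·(-3) + (-0.8321)·(-3) + 0.0000·(-4) + 0.0000·3 = 4.1603.
u_2 = w_2 − 4.1603·e_1 = (-0.6923, 0.4615, -4.0000, 3.0000).
‖u_2‖ = 5.0688, so e_2 = (-0.1366, 0.0911, -0.7891, 0.5919).

e_2 = (-0.1366, 0.0911, -0.7891, 0.5919)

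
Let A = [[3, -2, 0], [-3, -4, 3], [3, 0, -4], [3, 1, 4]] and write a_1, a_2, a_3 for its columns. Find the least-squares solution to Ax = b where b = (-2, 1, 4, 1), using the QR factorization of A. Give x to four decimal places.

a_1 = (3, -3, 3, 3); ‖a_1‖ = 6.0000, so e_1 = (0.5000, -0.5000, 0.5000, 0.5000).
e_1·a_2 = 0.5000·(-2) + (-0.5000)·(-4) + 0.5000·0 + 0.5000·1 = 1.5000.
u_2 = a_2 − 1.5000·e_1 = (-2.7500, -3.2500, -0.7500, 0.2500).
‖u_2‖ = 4.3301, so e_2 = (-0.6351, -0.7506, -0.1732, 0.0577).
e_1·a_3 = 0.5000·0 + (-0.5000)·3 + 0.5000·(-4) + 0.5000·4 = -1.5000; e_2·a_3 = (-0.6351)·0 + (-0.7506)·3 + (-0.1732)·(-4) + 0.0577·4 = -1.3279.
u_3 = a_3 + 1.5000·e_1 + 1.3279·e_2 = (-0.0933, 1.2533, -3.4800, 4.8267).
‖u_3‖ = 6.0817, so e_3 = (-0.0153, 0.2061, -0.5722, 0.7936).
Qᵀb = (1.0000, -0.1155, -1.2584).
Back-substitute: x_3 = -1.2584/6.0817 = -0.2069.
x_2 = (-0.1155 + 1.3279·(-0.2069))/4.3301 = -0.0901.
x_1 = (1.0000 − 1.5000·(-0.0901) + 1.5000·(-0.2069))/6.0000 = 0.1375.

x = (0.1375, -0.0901, -0.2069)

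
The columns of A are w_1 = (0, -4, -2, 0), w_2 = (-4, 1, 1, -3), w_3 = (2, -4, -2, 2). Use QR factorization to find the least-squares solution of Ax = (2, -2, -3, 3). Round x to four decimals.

e_1 = w_1/‖w_1‖ = (0, -4, -2, 0)/4.4721 = (0.0000, -0.8944, -0.4472, 0.0000).
r_{12} = e_1·w_2 = -1.3416.
u_2 = w_2 + 1.3416·e_1 = (-4.0000, -0.2000, 0.4000, -3.0000).
‖u_2‖ = 5.0200, so e_2 = (-0.7968, -0.0398, 0.0797, -0.5976).
r_{13} = e_1·w_3 = 4.4721; r_{23} = e_2·w_3 = -2.7889.
u_3 = w_3 − 4.4721·e_1 + 2.7889·e_2 = (-0.2222, -0.1111, 0.2222, 0.3333).
‖u_3‖ = 0.4714, so e_3 = (-0.4714, -0.2357, 0.4714, 0.7071).
Qᵀb = (3.1305, -3.5458, 0.2357).
Back-substitute: x_3 = 0.2357/0.4714 = 0.5000.
x_2 = (-3.5458 + 2.7889·0.5000)/5.0200 = -0.4286.
x_1 = (3.1305 + 1.3416·(-0.4286) − 4.4721·0.5000)/4.4721 = 0.0714.

x = (0.0714, -0.4286, 0.5000)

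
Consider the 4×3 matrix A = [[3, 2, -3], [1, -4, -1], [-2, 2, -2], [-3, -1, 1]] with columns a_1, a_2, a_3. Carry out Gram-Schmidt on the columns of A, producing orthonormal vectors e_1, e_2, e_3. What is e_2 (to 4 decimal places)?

a_1 = (3, 1, -2, -3); ‖a_1‖ = 4.7958, so e_1 = (0.6255, 0.2085, -0.4170, -0.6255).
e_1·a_2 = 0.6255·2 + 0.2085·(-4) + (-0.4170)·2 + (-0.6255)·(-1) = 0.2085.
u_2 = a_2 − 0.2085·e_1 = (1.8696, -4.0435, 2.0870, -0.8696).
‖u_2‖ = 4.9957, so e_2 = (0.3742, -0.8094, 0.4178, -0.1741).

e_2 = (0.3742, -0.8094, 0.4178, -0.1741)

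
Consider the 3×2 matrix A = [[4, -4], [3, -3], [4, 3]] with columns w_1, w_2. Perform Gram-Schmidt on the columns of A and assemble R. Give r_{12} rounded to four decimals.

w_1 = (4, 3, 4); ‖w_1‖ = 6.4031, so e_1 = (0.6247, 0.4685, 0.6247).
r_{12} = e_1·w_2 = -2.0303.

r_{12} = -2.0303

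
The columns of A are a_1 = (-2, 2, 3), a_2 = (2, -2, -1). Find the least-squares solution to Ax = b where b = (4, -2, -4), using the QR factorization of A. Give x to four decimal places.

x = (-1.2500, 0.2500)

a_1 = (-2, 2, 3); ‖a_1‖ = 4.1231, so e_1 = (-0.4851, 0.4851, 0.7276).
e_1·a_2 = (-0.4851)·2 + 0.4851·(-2) + 0.7276·(-1) = -2.6679.
u_2 = a_2 + 2.6679·e_1 = (0.7059, -0.7059, 0.9412).
‖u_2‖ = 1.3720, so e_2 = (0.5145, -0.5145, 0.6860).
Qᵀb = (-5.8209, 0.3430).
Back-substitute: x_2 = 0.3430/1.3720 = 0.2500.
x_1 = (-5.8209 + 2.6679·0.2500)/4.1231 = -1.2500.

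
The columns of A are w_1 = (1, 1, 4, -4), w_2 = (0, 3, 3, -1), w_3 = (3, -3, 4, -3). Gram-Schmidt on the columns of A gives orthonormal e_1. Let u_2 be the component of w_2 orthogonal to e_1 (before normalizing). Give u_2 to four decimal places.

u_2 = (-0.5588, 2.4412, 0.7647, 1.2353)

w_1 = (1, 1, 4, -4); ‖w_1‖ = 5.8310, so e_1 = (0.1715, 0.1715, 0.6860, -0.6860).
e_1·w_2 = 0.1715·0 + 0.1715·3 + 0.6860·3 + (-0.6860)·(-1) = 3.2585.
u_2 = w_2 − 3.2585·e_1 = (-0.5588, 2.4412, 0.7647, 1.2353).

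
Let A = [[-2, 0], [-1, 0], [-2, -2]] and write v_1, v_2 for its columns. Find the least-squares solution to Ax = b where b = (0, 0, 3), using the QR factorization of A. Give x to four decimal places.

x = (0.0000, -1.5000)

v_1 = (-2, -1, -2); ‖v_1‖ = 3.0000, so q_1 = (-0.6667, -0.3333, -0.6667).
q_1·v_2 = (-0.6667)·0 + (-0.3333)·0 + (-0.6667)·(-2) = 1.3333.
u_2 = v_2 − 1.3333·q_1 = (0.8889, 0.4444, -1.1111).
‖u_2‖ = 1.4907, so q_2 = (0.5963, 0.2981, -0.7454).
Qᵀb = (-2.0000, -2.2361).
Back-substitute: x_2 = -2.2361/1.4907 = -1.5000.
x_1 = (-2.0000 − 1.3333·(-1.5000))/3.0000 = 0.0000.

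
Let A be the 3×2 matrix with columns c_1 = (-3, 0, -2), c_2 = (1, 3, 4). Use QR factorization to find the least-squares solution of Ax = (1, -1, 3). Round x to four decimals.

x = (-0.5714, 0.1429)

q_1 = c_1/‖c_1‖ = (-3, 0, -2)/3.6056 = (-0.8321, 0.0000, -0.5547).
r_{12} = q_1·c_2 = -3.0509.
u_2 = c_2 + 3.0509·q_1 = (-1.5385, 3.0000, 2.3077).
‖u_2‖ = 4.0856, so q_2 = (-0.3766, 0.7343, 0.5648).
Qᵀb = (-2.4962, 0.5837).
Back-substitute: x_2 = 0.5837/4.0856 = 0.1429.
x_1 = (-2.4962 + 3.0509·0.1429)/3.6056 = -0.5714.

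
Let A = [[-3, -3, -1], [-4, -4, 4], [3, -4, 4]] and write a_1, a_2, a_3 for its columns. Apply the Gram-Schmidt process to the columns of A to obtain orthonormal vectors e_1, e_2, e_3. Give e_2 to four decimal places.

e_1 = a_1/‖a_1‖ = (-3, -4, 3)/5.8310 = (-0.5145, -0.6860, 0.5145).
r_{12} = e_1·a_2 = 2.2295.
u_2 = a_2 − 2.2295·e_1 = (-1.8529, -2.4706, -5.1471).
‖u_2‖ = 6.0025, so e_2 = (-0.3087, -0.4116, -0.8575).

e_2 = (-0.3087, -0.4116, -0.8575)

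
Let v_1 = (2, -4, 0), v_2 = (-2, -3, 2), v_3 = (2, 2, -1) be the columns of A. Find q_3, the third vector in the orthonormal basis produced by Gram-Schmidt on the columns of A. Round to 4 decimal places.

q_1 = v_1/‖v_1‖ = (2, -4, 0)/4.4721 = (0.4472, -0.8944, 0.0000).
r_{12} = q_1·v_2 = 1.7889.
u_2 = v_2 − 1.7889·q_1 = (-2.8000, -1.4000, 2.0000).
‖u_2‖ = 3.7148, so q_2 = (-0.7537, -0.3769, 0.5384).
r_{13} = q_1·v_3 = -0.8944; r_{23} = q_2·v_3 = -2.7996.
u_3 = v_3 + 0.8944·q_1 + 2.7996·q_2 = (0.2899, 0.1449, 0.5072).
‖u_3‖ = 0.6019, so q_3 = (0.4815, 0.2408, 0.8427).

q_3 = (0.4815, 0.2408, 0.8427)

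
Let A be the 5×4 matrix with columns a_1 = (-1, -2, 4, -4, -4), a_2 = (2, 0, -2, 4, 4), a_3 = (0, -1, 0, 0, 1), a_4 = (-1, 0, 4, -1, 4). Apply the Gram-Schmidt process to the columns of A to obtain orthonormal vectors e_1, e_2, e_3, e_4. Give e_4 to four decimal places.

a_1 = (-1, -2, 4, -4, -4); ‖a_1‖ = 7.2801, so e_1 = (-0.1374, -0.2747, 0.5494, -0.5494, -0.5494).
e_1·a_2 = (-0.1374)·2 + (-0.2747)·0 + 0.5494·(-2) + (-0.5494)·4 + (-0.5494)·4 = -5.7691.
u_2 = a_2 + 5.7691·e_1 = (1.2075, -1.5849, 1.1698, 0.8302, 0.8302).
‖u_2‖ = 2.5917, so e_2 = (0.4659, -0.6115, 0.4514, 0.3203, 0.3203).
e_1·a_3 = (-0.1374)·0 + (-0.2747)·(-1) + 0.5494·0 + (-0.5494)·0 + (-0.5494)·1 = -0.2747; e_2·a_3 = 0.4659·0 + (-0.6115)·(-1) + 0.4514·0 + 0.3203·0 + 0.3203·1 = 0.9319.
u_3 = a_3 + 0.2747·e_1 − 0.9319·e_2 = (-0.4719, -0.5056, -0.2697, -0.4494, 0.5506).
‖u_3‖ = 1.0277, so e_3 = (-0.4592, -0.4920, -0.2624, -0.4373, 0.5357).
e_1·a_4 = (-0.1374)·(-1) + (-0.2747)·0 + 0.5494·4 + (-0.5494)·(-1) + (-0.5494)·4 = 0.6868; e_2·a_4 = 0.4659·(-1) + (-0.6115)·0 + 0.4514·4 + 0.3203·(-1) + 0.3203·4 = 2.3005; e_3·a_4 = (-0.4592)·(-1) + (-0.4920)·0 + (-0.2624)·4 + (-0.4373)·(-1) + 0.5357·4 = 1.9898.
u_4 = a_4 − 0.6868·e_1 − 2.3005·e_2 − 1.9898·e_3 = (-1.0638, 2.5745, 3.1064, -0.4894, 2.5745).
‖u_4‖ = 4.9271, so e_4 = (-0.2159, 0.5225, 0.6305, -0.0993, 0.5225).

e_4 = (-0.2159, 0.5225, 0.6305, -0.0993, 0.5225)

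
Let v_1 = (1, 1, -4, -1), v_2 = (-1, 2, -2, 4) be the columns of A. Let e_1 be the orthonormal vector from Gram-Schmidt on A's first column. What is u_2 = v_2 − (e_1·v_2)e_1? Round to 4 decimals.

e_1 = v_1/‖v_1‖ = (1, 1, -4, -1)/4.3589 = (0.2294, 0.2294, -0.9177, -0.2294).
r_{12} = e_1·v_2 = 1.1471.
u_2 = v_2 − 1.1471·e_1 = (-1.2632, 1.7368, -0.9474, 4.2632).

u_2 = (-1.2632, 1.7368, -0.9474, 4.2632)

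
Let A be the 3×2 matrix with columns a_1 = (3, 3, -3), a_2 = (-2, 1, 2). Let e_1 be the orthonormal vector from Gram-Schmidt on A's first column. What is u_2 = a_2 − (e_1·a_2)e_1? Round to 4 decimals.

a_1 = (3, 3, -3); ‖a_1‖ = 5.1962, so e_1 = (0.5774, 0.5774, -0.5774).
e_1·a_2 = 0.5774·(-2) + 0.5774·1 + (-0.5774)·2 = -1.7321.
u_2 = a_2 + 1.7321·e_1 = (-1.0000, 2.0000, 1.0000).

u_2 = (-1.0000, 2.0000, 1.0000)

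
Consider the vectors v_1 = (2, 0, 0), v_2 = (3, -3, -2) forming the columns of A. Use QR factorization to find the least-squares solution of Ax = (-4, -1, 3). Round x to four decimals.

x = (-1.6538, -0.2308)

v_1 = (2, 0, 0); ‖v_1‖ = 2.0000, so q_1 = (1.0000, 0.0000, 0.0000).
q_1·v_2 = 1.0000·3 + 0.0000·(-3) + 0.0000·(-2) = 3.0000.
u_2 = v_2 − 3.0000·q_1 = (0.0000, -3.0000, -2.0000).
‖u_2‖ = 3.6056, so q_2 = (0.0000, -0.8321, -0.5547).
Qᵀb = (-4.0000, -0.8321).
Back-substitute: x_2 = -0.8321/3.6056 = -0.2308.
x_1 = (-4.0000 − 3.0000·(-0.2308))/2.0000 = -1.6538.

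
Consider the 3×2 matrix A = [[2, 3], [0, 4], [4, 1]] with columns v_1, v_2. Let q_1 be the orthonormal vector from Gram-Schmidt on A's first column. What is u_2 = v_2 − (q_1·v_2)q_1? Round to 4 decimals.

v_1 = (2, 0, 4); ‖v_1‖ = 4.4721, so q_1 = (0.4472, 0.0000, 0.8944).
q_1·v_2 = 0.4472·3 + 0.0000·4 + 0.8944·1 = 2.2361.
u_2 = v_2 − 2.2361·q_1 = (2.0000, 4.0000, -1.0000).

u_2 = (2.0000, 4.0000, -1.0000)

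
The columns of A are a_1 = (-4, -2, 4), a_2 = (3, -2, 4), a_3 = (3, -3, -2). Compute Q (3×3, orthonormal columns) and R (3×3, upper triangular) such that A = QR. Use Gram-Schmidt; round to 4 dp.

Q = [[-0.6667, 0.7454, 0.0000], [-0.3333, -0.2981, -0.8944], [0.6667, 0.5963, -0.4472]], R = [[6.0000, 1.3333, -2.3333], [0.0000, 5.2175, 1.9379], [0.0000, 0.0000, 3.5777]]

q_1 = a_1/‖a_1‖ = (-4, -2, 4)/6.0000 = (-0.6667, -0.3333, 0.6667).
r_{12} = q_1·a_2 = 1.3333.
u_2 = a_2 − 1.3333·q_1 = (3.8889, -1.5556, 3.1111).
‖u_2‖ = 5.2175, so q_2 = (0.7454, -0.2981, 0.5963).
r_{13} = q_1·a_3 = -2.3333; r_{23} = q_2·a_3 = 1.9379.
u_3 = a_3 + 2.3333·q_1 − 1.9379·q_2 = (0.0000, -3.2000, -1.6000).
‖u_3‖ = 3.5777, so q_3 = (0.0000, -0.8944, -0.4472).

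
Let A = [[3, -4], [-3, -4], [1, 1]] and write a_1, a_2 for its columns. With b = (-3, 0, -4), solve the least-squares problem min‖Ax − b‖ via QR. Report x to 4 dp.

x = (-0.6981, 0.2636)

a_1 = (3, -3, 1); ‖a_1‖ = 4.3589, so q_1 = (0.6882, -0.6882, 0.2294).
q_1·a_2 = 0.6882·(-4) + (-0.6882)·(-4) + 0.2294·1 = 0.2294.
u_2 = a_2 − 0.2294·q_1 = (-4.1579, -3.8421, 0.9474).
‖u_2‖ = 5.7400, so q_2 = (-0.7244, -0.6694, 0.1650).
Qᵀb = (-2.9824, 1.5129).
Back-substitute: x_2 = 1.5129/5.7400 = 0.2636.
x_1 = (-2.9824 − 0.2294·0.2636)/4.3589 = -0.6981.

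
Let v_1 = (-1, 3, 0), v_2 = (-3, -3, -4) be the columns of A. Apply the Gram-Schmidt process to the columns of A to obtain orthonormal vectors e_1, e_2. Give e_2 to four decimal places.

e_2 = (-0.6529, -0.2176, -0.7255)

e_1 = v_1/‖v_1‖ = (-1, 3, 0)/3.1623 = (-0.3162, 0.9487, 0.0000).
r_{12} = e_1·v_2 = -1.8974.
u_2 = v_2 + 1.8974·e_1 = (-3.6000, -1.2000, -4.0000).
‖u_2‖ = 5.5136, so e_2 = (-0.6529, -0.2176, -0.7255).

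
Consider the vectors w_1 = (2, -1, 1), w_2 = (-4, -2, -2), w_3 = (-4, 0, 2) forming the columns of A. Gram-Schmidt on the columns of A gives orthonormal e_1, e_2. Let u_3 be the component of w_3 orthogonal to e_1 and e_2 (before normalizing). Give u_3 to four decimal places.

w_1 = (2, -1, 1); ‖w_1‖ = 2.4495, so e_1 = (0.8165, -0.4082, 0.4082).
e_1·w_2 = 0.8165·(-4) + (-0.4082)·(-2) + 0.4082·(-2) = -3.2660.
u_2 = w_2 + 3.2660·e_1 = (-1.3333, -3.3333, -0.6667).
‖u_2‖ = 3.6515, so e_2 = (-0.3651, -0.9129, -0.1826).
e_1·w_3 = 0.8165·(-4) + (-0.4082)·0 + 0.4082·2 = -2.4495; e_2·w_3 = (-0.3651)·(-4) + (-0.9129)·0 + (-0.1826)·2 = 1.0954.
u_3 = w_3 + 2.4495·e_1 − 1.0954·e_2 = (-1.6000, 0.0000, 3.2000).

u_3 = (-1.6000, 0.0000, 3.2000)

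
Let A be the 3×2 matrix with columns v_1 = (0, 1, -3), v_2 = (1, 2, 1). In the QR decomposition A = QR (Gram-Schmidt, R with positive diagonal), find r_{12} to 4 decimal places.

r_{12} = -0.3162

v_1 = (0, 1, -3); ‖v_1‖ = 3.1623, so q_1 = (0.0000, 0.3162, -0.9487).
r_{12} = q_1·v_2 = -0.3162.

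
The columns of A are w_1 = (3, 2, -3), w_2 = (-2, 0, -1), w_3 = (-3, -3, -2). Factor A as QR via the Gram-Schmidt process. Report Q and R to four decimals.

e_1 = w_1/‖w_1‖ = (3, 2, -3)/4.6904 = (0.6396, 0.4264, -0.6396).
r_{12} = e_1·w_2 = -0.6396.
u_2 = w_2 + 0.6396·e_1 = (-1.5909, 0.2727, -1.4091).
‖u_2‖ = 2.1426, so e_2 = (-0.7425, 0.1273, -0.6576).
r_{13} = e_1·w_3 = -1.9188; r_{23} = e_2·w_3 = 3.1609.
u_3 = w_3 + 1.9188·e_1 − 3.1609·e_2 = (0.5743, -2.5842, -1.1485).
‖u_3‖ = 2.8856, so e_3 = (0.1990, -0.8955, -0.3980).

Q = [[0.6396, -0.7425, 0.1990], [0.4264, 0.1273, -0.8955], [-0.6396, -0.6576, -0.3980]], R = [[4.6904, -0.6396, -1.9188], [0.0000, 2.1426, 3.1609], [0.0000, 0.0000, 2.8856]]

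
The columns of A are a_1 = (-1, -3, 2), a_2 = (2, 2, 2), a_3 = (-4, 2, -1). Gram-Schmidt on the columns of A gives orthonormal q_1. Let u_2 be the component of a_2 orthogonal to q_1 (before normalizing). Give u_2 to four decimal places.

u_2 = (1.7143, 1.1429, 2.5714)

q_1 = a_1/‖a_1‖ = (-1, -3, 2)/3.7417 = (-0.2673, -0.8018, 0.5345).
r_{12} = q_1·a_2 = -1.0690.
u_2 = a_2 + 1.0690·q_1 = (1.7143, 1.1429, 2.5714).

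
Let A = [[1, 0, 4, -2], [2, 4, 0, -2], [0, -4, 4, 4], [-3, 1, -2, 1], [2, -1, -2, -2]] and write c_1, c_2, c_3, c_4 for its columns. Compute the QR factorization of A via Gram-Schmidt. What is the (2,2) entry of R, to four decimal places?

r_{22} = 5.7879

e_1 = c_1/‖c_1‖ = (1, 2, 0, -3, 2)/4.2426 = (0.2357, 0.4714, 0.0000, -0.7071, 0.4714).
r_{12} = e_1·c_2 = 0.7071.
u_2 = c_2 − 0.7071·e_1 = (-0.1667, 3.6667, -4.0000, 1.5000, -1.3333).
r_{22} = ‖u_2‖ = 5.7879.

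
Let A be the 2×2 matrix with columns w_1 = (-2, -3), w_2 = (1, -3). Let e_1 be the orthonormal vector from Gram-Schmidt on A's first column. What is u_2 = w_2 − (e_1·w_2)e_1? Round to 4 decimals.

u_2 = (2.0769, -1.3846)

w_1 = (-2, -3); ‖w_1‖ = 3.6056, so e_1 = (-0.5547, -0.8321).
e_1·w_2 = (-0.5547)·1 + (-0.8321)·(-3) = 1.9415.
u_2 = w_2 − 1.9415·e_1 = (2.0769, -1.3846).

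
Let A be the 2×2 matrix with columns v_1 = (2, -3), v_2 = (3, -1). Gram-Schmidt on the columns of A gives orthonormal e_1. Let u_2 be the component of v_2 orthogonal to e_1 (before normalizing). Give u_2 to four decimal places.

e_1 = v_1/‖v_1‖ = (2, -3)/3.6056 = (0.5547, -0.8321).
r_{12} = e_1·v_2 = 2.4962.
u_2 = v_2 − 2.4962·e_1 = (1.6154, 1.0769).

u_2 = (1.6154, 1.0769)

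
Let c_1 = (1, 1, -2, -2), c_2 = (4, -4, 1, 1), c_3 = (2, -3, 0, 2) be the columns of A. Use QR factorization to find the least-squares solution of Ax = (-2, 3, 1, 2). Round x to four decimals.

c_1 = (1, 1, -2, -2); ‖c_1‖ = 3.1623, so e_1 = (0.3162, 0.3162, -0.6325, -0.6325).
e_1·c_2 = 0.3162·4 + 0.3162·(-4) + (-0.6325)·1 + (-0.6325)·1 = -1.2649.
u_2 = c_2 + 1.2649·e_1 = (4.4000, -3.6000, 0.2000, 0.2000).
‖u_2‖ = 5.6921, so e_2 = (0.7730, -0.6325, 0.0351, 0.0351).
e_1·c_3 = 0.3162·2 + 0.3162·(-3) + (-0.6325)·0 + (-0.6325)·2 = -1.5811; e_2·c_3 = 0.7730·2 + (-0.6325)·(-3) + 0.0351·0 + 0.0351·2 = 3.5136.
u_3 = c_3 + 1.5811·e_1 − 3.5136·e_2 = (-0.2160, -0.2778, -1.1235, 0.8765).
‖u_3‖ = 1.4678, so e_3 = (-0.1472, -0.1893, -0.7654, 0.5972).
Qᵀb = (-1.5811, -3.3380, 0.1556).
Back-substitute: x_3 = 0.1556/1.4678 = 0.1060.
x_2 = (-3.3380 − 3.5136·0.1060)/5.6921 = -0.6519.
x_1 = (-1.5811 + 1.2649·(-0.6519) + 1.5811·0.1060)/3.1623 = -0.7077.

x = (-0.7077, -0.6519, 0.1060)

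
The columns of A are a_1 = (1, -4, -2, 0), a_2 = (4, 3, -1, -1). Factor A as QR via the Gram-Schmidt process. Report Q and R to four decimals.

Q = [[0.2182, 0.8523], [-0.8729, 0.3693], [-0.4364, -0.3125], [0.0000, -0.1989]], R = [[4.5826, -1.3093], [0.0000, 5.0285]]

a_1 = (1, -4, -2, 0); ‖a_1‖ = 4.5826, so q_1 = (0.2182, -0.8729, -0.4364, 0.0000).
q_1·a_2 = 0.2182·4 + (-0.8729)·3 + (-0.4364)·(-1) + 0.0000·(-1) = -1.3093.
u_2 = a_2 + 1.3093·q_1 = (4.2857, 1.8571, -1.5714, -1.0000).
‖u_2‖ = 5.0285, so q_2 = (0.8523, 0.3693, -0.3125, -0.1989).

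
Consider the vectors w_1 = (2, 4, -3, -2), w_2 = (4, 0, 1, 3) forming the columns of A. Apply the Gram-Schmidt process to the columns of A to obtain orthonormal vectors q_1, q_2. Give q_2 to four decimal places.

q_2 = (0.7968, 0.0238, 0.1784, 0.5768)

w_1 = (2, 4, -3, -2); ‖w_1‖ = 5.7446, so q_1 = (0.3482, 0.6963, -0.5222, -0.3482).
q_1·w_2 = 0.3482·4 + 0.6963·0 + (-0.5222)·1 + (-0.3482)·3 = -0.1741.
u_2 = w_2 + 0.1741·q_1 = (4.0606, 0.1212, 0.9091, 2.9394).
‖u_2‖ = 5.0960, so q_2 = (0.7968, 0.0238, 0.1784, 0.5768).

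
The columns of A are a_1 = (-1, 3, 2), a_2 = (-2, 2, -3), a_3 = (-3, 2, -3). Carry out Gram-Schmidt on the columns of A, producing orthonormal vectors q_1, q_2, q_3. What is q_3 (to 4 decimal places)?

q_3 = (-0.8498, -0.4576, 0.2615)

a_1 = (-1, 3, 2); ‖a_1‖ = 3.7417, so q_1 = (-0.2673, 0.8018, 0.5345).
q_1·a_2 = (-0.2673)·(-2) + 0.8018·2 + 0.5345·(-3) = 0.5345.
u_2 = a_2 − 0.5345·q_1 = (-1.8571, 1.5714, -3.2857).
‖u_2‖ = 4.0883, so q_2 = (-0.4543, 0.3844, -0.8037).
q_1·a_3 = (-0.2673)·(-3) + 0.8018·2 + 0.5345·(-3) = 0.8018; q_2·a_3 = (-0.4543)·(-3) + 0.3844·2 + (-0.8037)·(-3) = 4.5426.
u_3 = a_3 − 0.8018·q_1 − 4.5426·q_2 = (-0.7222, -0.3889, 0.2222).
‖u_3‖ = 0.8498, so q_3 = (-0.8498, -0.4576, 0.2615).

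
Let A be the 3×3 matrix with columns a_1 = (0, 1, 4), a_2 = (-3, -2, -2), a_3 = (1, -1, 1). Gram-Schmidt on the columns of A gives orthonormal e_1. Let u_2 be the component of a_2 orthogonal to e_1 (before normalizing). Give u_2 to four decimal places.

e_1 = a_1/‖a_1‖ = (0, 1, 4)/4.1231 = (0.0000, 0.2425, 0.9701).
r_{12} = e_1·a_2 = -2.4254.
u_2 = a_2 + 2.4254·e_1 = (-3.0000, -1.4118, 0.3529).

u_2 = (-3.0000, -1.4118, 0.3529)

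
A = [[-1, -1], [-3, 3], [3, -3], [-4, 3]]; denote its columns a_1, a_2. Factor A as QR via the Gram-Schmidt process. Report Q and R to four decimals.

a_1 = (-1, -3, 3, -4); ‖a_1‖ = 5.9161, so e_1 = (-0.1690, -0.5071, 0.5071, -0.6761).
e_1·a_2 = (-0.1690)·(-1) + (-0.5071)·3 + 0.5071·(-3) + (-0.6761)·3 = -4.9019.
u_2 = a_2 + 4.9019·e_1 = (-1.8286, 0.5143, -0.5143, -0.3143).
‖u_2‖ = 1.9928, so e_2 = (-0.9176, 0.2581, -0.2581, -0.1577).

Q = [[-0.1690, -0.9176], [-0.5071, 0.2581], [0.5071, -0.2581], [-0.6761, -0.1577]], R = [[5.9161, -4.9019], [0.0000, 1.9928]]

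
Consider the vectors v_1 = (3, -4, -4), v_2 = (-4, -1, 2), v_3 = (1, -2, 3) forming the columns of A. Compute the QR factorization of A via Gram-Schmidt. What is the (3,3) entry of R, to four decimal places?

r_{33} = 3.6184

v_1 = (3, -4, -4); ‖v_1‖ = 6.4031, so e_1 = (0.4685, -0.6247, -0.6247).
e_1·v_2 = 0.4685·(-4) + (-0.6247)·(-1) + (-0.6247)·2 = -2.4988.
u_2 = v_2 + 2.4988·e_1 = (-2.8293, -2.5610, 0.4390).
‖u_2‖ = 3.8414, so e_2 = (-0.7365, -0.6667, 0.1143).
e_1·v_3 = 0.4685·1 + (-0.6247)·(-2) + (-0.6247)·3 = -0.1562; e_2·v_3 = (-0.7365)·1 + (-0.6667)·(-2) + 0.1143·3 = 0.9397.
u_3 = v_3 + 0.1562·e_1 − 0.9397·e_2 = (1.7653, -1.4711, 2.7950).
r_{33} = ‖u_3‖ = 3.6184.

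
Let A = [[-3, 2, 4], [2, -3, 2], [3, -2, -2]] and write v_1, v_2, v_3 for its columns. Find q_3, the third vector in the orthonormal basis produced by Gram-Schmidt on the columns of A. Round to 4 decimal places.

q_3 = (0.7071, 0.0000, 0.7071)

q_1 = v_1/‖v_1‖ = (-3, 2, 3)/4.6904 = (-0.6396, 0.4264, 0.6396).
r_{12} = q_1·v_2 = -3.8376.
u_2 = v_2 + 3.8376·q_1 = (-0.4545, -1.3636, 0.4545).
‖u_2‖ = 1.5076, so q_2 = (-0.3015, -0.9045, 0.3015).
r_{13} = q_1·v_3 = -2.9848; r_{23} = q_2·v_3 = -3.6181.
u_3 = v_3 + 2.9848·q_1 + 3.6181·q_2 = (1.0000, 0.0000, 1.0000).
‖u_3‖ = 1.4142, so q_3 = (0.7071, 0.0000, 0.7071).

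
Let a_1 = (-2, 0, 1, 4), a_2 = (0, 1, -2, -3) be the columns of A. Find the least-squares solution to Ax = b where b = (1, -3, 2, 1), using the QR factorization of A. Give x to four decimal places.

x = (-0.8571, -1.5714)

q_1 = a_1/‖a_1‖ = (-2, 0, 1, 4)/4.5826 = (-0.4364, 0.0000, 0.2182, 0.8729).
r_{12} = q_1·a_2 = -3.0551.
u_2 = a_2 + 3.0551·q_1 = (-1.3333, 1.0000, -1.3333, -0.3333).
‖u_2‖ = 2.1602, so q_2 = (-0.6172, 0.4629, -0.6172, -0.1543).
Qᵀb = (0.8729, -3.3947).
Back-substitute: x_2 = -3.3947/2.1602 = -1.5714.
x_1 = (0.8729 + 3.0551·(-1.5714))/4.5826 = -0.8571.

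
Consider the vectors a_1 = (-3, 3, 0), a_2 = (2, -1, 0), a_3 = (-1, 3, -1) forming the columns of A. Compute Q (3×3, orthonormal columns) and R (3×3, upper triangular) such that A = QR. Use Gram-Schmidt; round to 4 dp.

q_1 = a_1/‖a_1‖ = (-3, 3, 0)/4.2426 = (-0.7071, 0.7071, 0.0000).
r_{12} = q_1·a_2 = -2.1213.
u_2 = a_2 + 2.1213·q_1 = (0.5000, 0.5000, 0.0000).
‖u_2‖ = 0.7071, so q_2 = (0.7071, 0.7071, 0.0000).
r_{13} = q_1·a_3 = 2.8284; r_{23} = q_2·a_3 = 1.4142.
u_3 = a_3 − 2.8284·q_1 − 1.4142·q_2 = (0.0000, 0.0000, -1.0000).
‖u_3‖ = 1.0000, so q_3 = (0.0000, 0.0000, -1.0000).

Q = [[-0.7071, 0.7071, 0.0000], [0.7071, 0.7071, 0.0000], [0.0000, 0.0000, -1.0000]], R = [[4.2426, -2.1213, 2.8284], [0.0000, 0.7071, 1.4142], [0.0000, 0.0000, 1.0000]]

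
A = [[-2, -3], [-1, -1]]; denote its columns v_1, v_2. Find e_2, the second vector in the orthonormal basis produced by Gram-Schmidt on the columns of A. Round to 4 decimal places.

v_1 = (-2, -1); ‖v_1‖ = 2.2361, so e_1 = (-0.8944, -0.4472).
e_1·v_2 = (-0.8944)·(-3) + (-0.4472)·(-1) = 3.1305.
u_2 = v_2 − 3.1305·e_1 = (-0.2000, 0.4000).
‖u_2‖ = 0.4472, so e_2 = (-0.4472, 0.8944).

e_2 = (-0.4472, 0.8944)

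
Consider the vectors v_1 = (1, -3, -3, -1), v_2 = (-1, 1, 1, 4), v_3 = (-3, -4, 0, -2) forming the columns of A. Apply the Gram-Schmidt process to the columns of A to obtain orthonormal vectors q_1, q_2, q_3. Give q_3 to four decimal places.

v_1 = (1, -3, -3, -1); ‖v_1‖ = 4.4721, so q_1 = (0.2236, -0.6708, -0.6708, -0.2236).
q_1·v_2 = 0.2236·(-1) + (-0.6708)·1 + (-0.6708)·1 + (-0.2236)·4 = -2.4597.
u_2 = v_2 + 2.4597·q_1 = (-0.4500, -0.6500, -0.6500, 3.4500).
‖u_2‖ = 3.5986, so q_2 = (-0.1250, -0.1806, -0.1806, 0.9587).
q_1·v_3 = 0.2236·(-3) + (-0.6708)·(-4) + (-0.6708)·0 + (-0.2236)·(-2) = 2.4597; q_2·v_3 = (-0.1250)·(-3) + (-0.1806)·(-4) + (-0.1806)·0 + 0.9587·(-2) = -0.8198.
u_3 = v_3 − 2.4597·q_1 + 0.8198·q_2 = (-3.6525, -2.4981, 1.5019, -0.6641).
‖u_3‖ = 4.7200, so q_3 = (-0.7738, -0.5293, 0.3182, -0.1407).

q_3 = (-0.7738, -0.5293, 0.3182, -0.1407)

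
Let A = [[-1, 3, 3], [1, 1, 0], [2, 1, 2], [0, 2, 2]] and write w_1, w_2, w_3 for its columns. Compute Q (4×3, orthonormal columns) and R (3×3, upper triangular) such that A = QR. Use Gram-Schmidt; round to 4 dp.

e_1 = w_1/‖w_1‖ = (-1, 1, 2, 0)/2.4495 = (-0.4082, 0.4082, 0.8165, 0.0000).
r_{12} = e_1·w_2 = 0.0000.
u_2 = w_2 − 0.0000·e_1 = (3.0000, 1.0000, 1.0000, 2.0000).
‖u_2‖ = 3.8730, so e_2 = (0.7746, 0.2582, 0.2582, 0.5164).
r_{13} = e_1·w_3 = 0.4082; r_{23} = e_2·w_3 = 3.8730.
u_3 = w_3 − 0.4082·e_1 − 3.8730·e_2 = (0.1667, -1.1667, 0.6667, 0.0000).
‖u_3‖ = 1.3540, so e_3 = (0.1231, -0.8616, 0.4924, 0.0000).

Q = [[-0.4082, 0.7746, 0.1231], [0.4082, 0.2582, -0.8616], [0.8165, 0.2582, 0.4924], [0.0000, 0.5164, 0.0000]], R = [[2.4495, 0.0000, 0.4082], [0.0000, 3.8730, 3.8730], [0.0000, 0.0000, 1.3540]]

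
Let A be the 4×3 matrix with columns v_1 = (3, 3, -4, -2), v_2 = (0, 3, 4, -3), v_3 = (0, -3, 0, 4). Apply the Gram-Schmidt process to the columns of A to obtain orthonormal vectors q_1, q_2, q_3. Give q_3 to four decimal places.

q_3 = (0.7089, 0.1456, 0.3409, 0.6000)

v_1 = (3, 3, -4, -2); ‖v_1‖ = 6.1644, so q_1 = (0.4867, 0.4867, -0.6489, -0.3244).
q_1·v_2 = 0.4867·0 + 0.4867·3 + (-0.6489)·4 + (-0.3244)·(-3) = -0.1622.
u_2 = v_2 + 0.1622·q_1 = (0.0789, 3.0789, 3.8947, -3.0526).
‖u_2‖ = 5.8287, so q_2 = (0.0135, 0.5282, 0.6682, -0.5237).
q_1·v_3 = 0.4867·0 + 0.4867·(-3) + (-0.6489)·0 + (-0.3244)·4 = -2.7578; q_2·v_3 = 0.0135·0 + 0.5282·(-3) + 0.6682·0 + (-0.5237)·4 = -3.6796.
u_3 = v_3 + 2.7578·q_1 + 3.6796·q_2 = (1.3919, 0.2858, 0.6692, 1.1782).
‖u_3‖ = 1.9635, so q_3 = (0.7089, 0.1456, 0.3409, 0.6000).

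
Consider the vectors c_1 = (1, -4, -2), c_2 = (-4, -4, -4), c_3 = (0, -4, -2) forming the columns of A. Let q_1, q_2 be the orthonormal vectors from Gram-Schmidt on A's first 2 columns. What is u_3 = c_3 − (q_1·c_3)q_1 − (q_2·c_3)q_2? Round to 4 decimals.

c_1 = (1, -4, -2); ‖c_1‖ = 4.5826, so q_1 = (0.2182, -0.8729, -0.4364).
q_1·c_2 = 0.2182·(-4) + (-0.8729)·(-4) + (-0.4364)·(-4) = 4.3644.
u_2 = c_2 − 4.3644·q_1 = (-4.9524, -0.1905, -2.0952).
‖u_2‖ = 5.3807, so q_2 = (-0.9204, -0.0354, -0.3894).
q_1·c_3 = 0.2182·0 + (-0.8729)·(-4) + (-0.4364)·(-2) = 4.3644; q_2·c_3 = (-0.9204)·0 + (-0.0354)·(-4) + (-0.3894)·(-2) = 0.9204.
u_3 = c_3 − 4.3644·q_1 − 0.9204·q_2 = (-0.1053, -0.1579, 0.2632).

u_3 = (-0.1053, -0.1579, 0.2632)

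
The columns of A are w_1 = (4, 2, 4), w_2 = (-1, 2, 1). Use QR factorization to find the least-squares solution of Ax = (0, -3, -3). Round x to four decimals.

e_1 = w_1/‖w_1‖ = (4, 2, 4)/6.0000 = (0.6667, 0.3333, 0.6667).
r_{12} = e_1·w_2 = 0.6667.
u_2 = w_2 − 0.6667·e_1 = (-1.4444, 1.7778, 0.5556).
‖u_2‖ = 2.3570, so e_2 = (-0.6128, 0.7542, 0.2357).
Qᵀb = (-3.0000, -2.9698).
Back-substitute: x_2 = -2.9698/2.3570 = -1.2600.
x_1 = (-3.0000 − 0.6667·(-1.2600))/6.0000 = -0.3600.

x = (-0.3600, -1.2600)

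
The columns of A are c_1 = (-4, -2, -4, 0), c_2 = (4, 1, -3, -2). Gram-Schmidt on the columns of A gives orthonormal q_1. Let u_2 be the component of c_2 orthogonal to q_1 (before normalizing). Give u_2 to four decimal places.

c_1 = (-4, -2, -4, 0); ‖c_1‖ = 6.0000, so q_1 = (-0.6667, -0.3333, -0.6667, 0.0000).
q_1·c_2 = (-0.6667)·4 + (-0.3333)·1 + (-0.6667)·(-3) + 0.0000·(-2) = -1.0000.
u_2 = c_2 + 1.0000·q_1 = (3.3333, 0.6667, -3.6667, -2.0000).

u_2 = (3.3333, 0.6667, -3.6667, -2.0000)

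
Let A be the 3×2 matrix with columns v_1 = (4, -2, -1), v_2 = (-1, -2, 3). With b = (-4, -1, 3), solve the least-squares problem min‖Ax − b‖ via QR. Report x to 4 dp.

x = (-0.6772, 0.9263)

v_1 = (4, -2, -1); ‖v_1‖ = 4.5826, so q_1 = (0.8729, -0.4364, -0.2182).
q_1·v_2 = 0.8729·(-1) + (-0.4364)·(-2) + (-0.2182)·3 = -0.6547.
u_2 = v_2 + 0.6547·q_1 = (-0.4286, -2.2857, 2.8571).
‖u_2‖ = 3.6839, so q_2 = (-0.1163, -0.6205, 0.7756).
Qᵀb = (-3.7097, 3.4125).
Back-substitute: x_2 = 3.4125/3.6839 = 0.9263.
x_1 = (-3.7097 + 0.6547·0.9263)/4.5826 = -0.6772.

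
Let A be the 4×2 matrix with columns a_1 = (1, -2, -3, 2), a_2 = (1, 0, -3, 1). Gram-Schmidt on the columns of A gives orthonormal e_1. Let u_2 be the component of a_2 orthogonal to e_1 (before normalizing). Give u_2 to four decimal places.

a_1 = (1, -2, -3, 2); ‖a_1‖ = 4.2426, so e_1 = (0.2357, -0.4714, -0.7071, 0.4714).
e_1·a_2 = 0.2357·1 + (-0.4714)·0 + (-0.7071)·(-3) + 0.4714·1 = 2.8284.
u_2 = a_2 − 2.8284·e_1 = (0.3333, 1.3333, -1.0000, -0.3333).

u_2 = (0.3333, 1.3333, -1.0000, -0.3333)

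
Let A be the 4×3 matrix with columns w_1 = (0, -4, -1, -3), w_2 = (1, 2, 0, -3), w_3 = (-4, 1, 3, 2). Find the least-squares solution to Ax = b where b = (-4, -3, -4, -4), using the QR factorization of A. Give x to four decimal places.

x = (1.2589, 0.2729, 0.3850)

w_1 = (0, -4, -1, -3); ‖w_1‖ = 5.0990, so q_1 = (0.0000, -0.7845, -0.1961, -0.5883).
q_1·w_2 = 0.0000·1 + (-0.7845)·2 + (-0.1961)·0 + (-0.5883)·(-3) = 0.1961.
u_2 = w_2 − 0.1961·q_1 = (1.0000, 2.1538, 0.0385, -2.8846).
‖u_2‖ = 3.7365, so q_2 = (0.2676, 0.5764, 0.0103, -0.7720).
q_1·w_3 = 0.0000·(-4) + (-0.7845)·1 + (-0.1961)·3 + (-0.5883)·2 = -2.5495; q_2·w_3 = 0.2676·(-4) + 0.5764·1 + 0.0103·3 + (-0.7720)·2 = -2.0072.
u_3 = w_3 + 2.5495·q_1 + 2.0072·q_2 = (-3.4628, 0.1570, 2.5207, -1.0496).
‖u_3‖ = 4.4126, so q_3 = (-0.7848, 0.0356, 0.5712, -0.2379).
Qᵀb = (5.4913, 0.2470, 1.6987).
Back-substitute: x_3 = 1.6987/4.4126 = 0.3850.
x_2 = (0.2470 + 2.0072·0.3850)/3.7365 = 0.2729.
x_1 = (5.4913 − 0.1961·0.2729 + 2.5495·0.3850)/5.0990 = 1.2589.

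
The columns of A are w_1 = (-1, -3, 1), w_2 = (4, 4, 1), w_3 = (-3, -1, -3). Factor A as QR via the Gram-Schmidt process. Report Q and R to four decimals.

e_1 = w_1/‖w_1‖ = (-1, -3, 1)/3.3166 = (-0.3015, -0.9045, 0.3015).
r_{12} = e_1·w_2 = -4.5227.
u_2 = w_2 + 4.5227·e_1 = (2.6364, -0.0909, 2.3636).
‖u_2‖ = 3.5420, so e_2 = (0.7443, -0.0257, 0.6673).
r_{13} = e_1·w_3 = 0.9045; r_{23} = e_2·w_3 = -4.2093.
u_3 = w_3 − 0.9045·e_1 + 4.2093·e_2 = (0.4058, -0.2899, -0.4638).
‖u_3‖ = 0.6810, so e_3 = (0.5959, -0.4256, -0.6810).

Q = [[-0.3015, 0.7443, 0.5959], [-0.9045, -0.0257, -0.4256], [0.3015, 0.6673, -0.6810]], R = [[3.3166, -4.5227, 0.9045], [0.0000, 3.5420, -4.2093], [0.0000, 0.0000, 0.6810]]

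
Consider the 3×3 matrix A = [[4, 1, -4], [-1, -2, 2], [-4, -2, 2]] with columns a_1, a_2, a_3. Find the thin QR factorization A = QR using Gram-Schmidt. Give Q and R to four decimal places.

Q = [[0.6963, -0.3984, -0.5970], [-0.1741, -0.9007, 0.3980], [-0.6963, -0.1732, -0.6965]], R = [[5.7446, 2.4371, -4.5260], [0.0000, 1.7495, -0.5543], [0.0000, 0.0000, 1.7911]]

a_1 = (4, -1, -4); ‖a_1‖ = 5.7446, so q_1 = (0.6963, -0.1741, -0.6963).
q_1·a_2 = 0.6963·1 + (-0.1741)·(-2) + (-0.6963)·(-2) = 2.4371.
u_2 = a_2 − 2.4371·q_1 = (-0.6970, -1.5758, -0.3030).
‖u_2‖ = 1.7495, so q_2 = (-0.3984, -0.9007, -0.1732).
q_1·a_3 = 0.6963·(-4) + (-0.1741)·2 + (-0.6963)·2 = -4.5260; q_2·a_3 = (-0.3984)·(-4) + (-0.9007)·2 + (-0.1732)·2 = -0.5543.
u_3 = a_3 + 4.5260·q_1 + 0.5543·q_2 = (-1.0693, 0.7129, -1.2475).
‖u_3‖ = 1.7911, so q_3 = (-0.5970, 0.3980, -0.6965).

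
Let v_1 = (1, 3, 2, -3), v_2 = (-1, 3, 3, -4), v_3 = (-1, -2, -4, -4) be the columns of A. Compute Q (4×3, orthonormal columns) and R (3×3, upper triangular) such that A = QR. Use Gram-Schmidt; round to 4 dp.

v_1 = (1, 3, 2, -3); ‖v_1‖ = 4.7958, so q_1 = (0.2085, 0.6255, 0.4170, -0.6255).
q_1·v_2 = 0.2085·(-1) + 0.6255·3 + 0.4170·3 + (-0.6255)·(-4) = 5.4214.
u_2 = v_2 − 5.4214·q_1 = (-2.1304, -0.3913, 0.7391, -0.6087).
‖u_2‖ = 2.3683, so q_2 = (-0.8996, -0.1652, 0.3121, -0.2570).
q_1·v_3 = 0.2085·(-1) + 0.6255·(-2) + 0.4170·(-4) + (-0.6255)·(-4) = -0.6255; q_2·v_3 = (-0.8996)·(-1) + (-0.1652)·(-2) + 0.3121·(-4) + (-0.2570)·(-4) = 1.0097.
u_3 = v_3 + 0.6255·q_1 − 1.0097·q_2 = (0.0388, -1.4419, -4.0543, -4.1318).
‖u_3‖ = 5.9657, so q_3 = (0.0065, -0.2417, -0.6796, -0.6926).

Q = [[0.2085, -0.8996, 0.0065], [0.6255, -0.1652, -0.2417], [0.4170, 0.3121, -0.6796], [-0.6255, -0.2570, -0.6926]], R = [[4.7958, 5.4214, -0.6255], [0.0000, 2.3683, 1.0097], [0.0000, 0.0000, 5.9657]]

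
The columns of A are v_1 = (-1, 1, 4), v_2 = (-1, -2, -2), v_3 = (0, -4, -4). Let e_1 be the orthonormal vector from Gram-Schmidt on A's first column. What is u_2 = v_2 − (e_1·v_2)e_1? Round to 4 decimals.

u_2 = (-1.5000, -1.5000, 0.0000)

e_1 = v_1/‖v_1‖ = (-1, 1, 4)/4.2426 = (-0.2357, 0.2357, 0.9428).
r_{12} = e_1·v_2 = -2.1213.
u_2 = v_2 + 2.1213·e_1 = (-1.5000, -1.5000, 0.0000).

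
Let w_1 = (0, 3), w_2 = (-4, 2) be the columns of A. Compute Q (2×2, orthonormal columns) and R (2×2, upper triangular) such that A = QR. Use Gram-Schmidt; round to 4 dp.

w_1 = (0, 3); ‖w_1‖ = 3.0000, so e_1 = (0.0000, 1.0000).
e_1·w_2 = 0.0000·(-4) + 1.0000·2 = 2.0000.
u_2 = w_2 − 2.0000·e_1 = (-4.0000, 0.0000).
‖u_2‖ = 4.0000, so e_2 = (-1.0000, 0.0000).

Q = [[0.0000, -1.0000], [1.0000, 0.0000]], R = [[3.0000, 2.0000], [0.0000, 4.0000]]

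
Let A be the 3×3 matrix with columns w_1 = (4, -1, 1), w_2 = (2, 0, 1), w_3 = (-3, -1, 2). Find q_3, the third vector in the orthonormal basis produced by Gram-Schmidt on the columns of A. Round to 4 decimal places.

q_3 = (-0.3333, -0.6667, 0.6667)

w_1 = (4, -1, 1); ‖w_1‖ = 4.2426, so q_1 = (0.9428, -0.2357, 0.2357).
q_1·w_2 = 0.9428·2 + (-0.2357)·0 + 0.2357·1 = 2.1213.
u_2 = w_2 − 2.1213·q_1 = (0.0000, 0.5000, 0.5000).
‖u_2‖ = 0.7071, so q_2 = (0.0000, 0.7071, 0.7071).
q_1·w_3 = 0.9428·(-3) + (-0.2357)·(-1) + 0.2357·2 = -2.1213; q_2·w_3 = (0.0000)·(-3) + 0.7071·(-1) + 0.7071·2 = 0.7071.
u_3 = w_3 + 2.1213·q_1 − 0.7071·q_2 = (-1.0000, -2.0000, 2.0000).
‖u_3‖ = 3.0000, so q_3 = (-0.3333, -0.6667, 0.6667).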